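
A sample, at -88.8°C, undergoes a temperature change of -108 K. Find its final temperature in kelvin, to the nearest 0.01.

The 108 K change is an interval; Kelvin and Celsius degrees are the same size, so ΔC = -108°C.
Final Celsius temperature: -88.8000 - 108.0000 = -196.8000°C.
In kelvin: -196.8000 + 273.15 = 76.35 K.

76.35 K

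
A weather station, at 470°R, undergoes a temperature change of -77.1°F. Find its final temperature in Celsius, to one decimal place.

-54.9°C

Initial temperature in Celsius: (470 - 491.67) × 5/9 = -12.0389°C.
The 77.1°F change is an interval, so only the factor 5/9 applies: -77.1 × 5/9 = -42.8333°C.
Final Celsius temperature: -12.0389 - 42.8333 = -54.8722°C.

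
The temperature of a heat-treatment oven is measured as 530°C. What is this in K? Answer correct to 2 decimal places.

803.15 K

In kelvin: 530.0000 + 273.15 = 803.15 K.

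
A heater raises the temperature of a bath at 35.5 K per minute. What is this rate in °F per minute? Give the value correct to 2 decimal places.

The quantity depends on a temperature interval, so only the ratio of degree sizes applies; the offset between the scales is irrelevant.
A change of 1 K is a change of 1.8°F, so 35.5 × 1.8 = 63.90.

63.90 °F/minute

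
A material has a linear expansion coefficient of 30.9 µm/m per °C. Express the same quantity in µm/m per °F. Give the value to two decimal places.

The quantity depends on a temperature interval, so only the ratio of degree sizes applies; the offset between the scales is irrelevant.
A change of 1°F is a change of 5/9°C, so per °F the value is 30.9 × 5/9 = 17.17.

17.17 µm/m per °F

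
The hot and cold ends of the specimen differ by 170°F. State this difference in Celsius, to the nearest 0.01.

An interval of 1°F corresponds to 5/9°C.
170 × 5/9 = 94.44.

94.44°C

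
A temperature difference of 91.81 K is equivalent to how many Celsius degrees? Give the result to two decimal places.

Kelvin and Celsius degrees are the same size, so the interval is unchanged: 91.81.

91.81°C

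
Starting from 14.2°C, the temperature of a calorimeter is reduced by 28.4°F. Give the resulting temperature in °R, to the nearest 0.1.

488.8°R

The 28.4°F change is an interval, so only the factor 5/9 applies: -28.4 × 5/9 = -15.7778°C.
Final Celsius temperature: 14.2000 - 15.7778 = -1.5778°C.
In Rankine: -1.5778 × 1.8 + 491.67 = 488.8°R.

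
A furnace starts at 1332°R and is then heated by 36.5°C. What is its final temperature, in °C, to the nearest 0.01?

503.35°C

Initial temperature in Celsius: (1332 - 491.67) × 5/9 = 466.8500°C.
Final Celsius temperature: 466.8500 + 36.5000 = 503.3500°C.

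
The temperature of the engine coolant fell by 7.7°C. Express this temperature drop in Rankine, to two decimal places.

13.86°R

Only the scale ratio 1.8 matters for a change in temperature.
7.7 × 1.8 = 13.86.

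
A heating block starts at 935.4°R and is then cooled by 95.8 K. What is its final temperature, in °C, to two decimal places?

Initial temperature in Celsius: (935.4 - 491.67) × 5/9 = 246.5167°C.
The 95.8 K change is an interval; Kelvin and Celsius degrees are the same size, so ΔC = -95.8°C.
Final Celsius temperature: 246.5167 - 95.8000 = 150.7167°C.

150.72°C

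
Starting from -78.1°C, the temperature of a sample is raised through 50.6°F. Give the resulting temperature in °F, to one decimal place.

The 50.6°F change is an interval, so only the factor 5/9 applies: +50.6 × 5/9 = +28.1111°C.
Final Celsius temperature: -78.1000 + 28.1111 = -49.9889°C.
In Fahrenheit: -49.9889 × 1.8 + 32 = -58.0°F.

-58.0°F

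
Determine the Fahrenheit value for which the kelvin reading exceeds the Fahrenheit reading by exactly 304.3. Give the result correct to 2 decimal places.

Let F be the Fahrenheit reading. The kelvin reading is K = 5/9·F + 255.372.
Require K - F = 304.3: (-4/9)·F + 255.372 = 304.3.
F = (304.3 - 255.372) / (-4/9) = -110.09.

-110.09°F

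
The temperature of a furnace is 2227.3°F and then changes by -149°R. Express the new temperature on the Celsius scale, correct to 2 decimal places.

1136.83°C

Initial temperature in Celsius: (2227.3 - 32) × 5/9 = 1219.6111°C.
The 149°R change is an interval, so only the factor 5/9 applies: -149 × 5/9 = -82.7778°C.
Final Celsius temperature: 1219.6111 - 82.7778 = 1136.8333°C.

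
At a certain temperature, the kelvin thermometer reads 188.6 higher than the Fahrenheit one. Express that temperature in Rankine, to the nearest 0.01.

Let x be the Fahrenheit reading; then the kelvin reading is 5/9·x + 255.372.
(5/9·x + 255.372) - x = 188.6  ⇒  (-4/9)·x = -66.7722  ⇒  x = 150.2375°F.
In Celsius: (150.2375 - 32) × 5/9 = 65.6875°C.
In Rankine: 65.6875 × 1.8 + 491.67 = 609.91°R.

609.91°R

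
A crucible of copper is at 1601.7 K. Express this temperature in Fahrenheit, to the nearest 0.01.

In Celsius: 1601.7 - 273.15 = 1328.5500°C.
In Fahrenheit: 1328.5500 × 1.8 + 32 = 2423.39°F.

2423.39°F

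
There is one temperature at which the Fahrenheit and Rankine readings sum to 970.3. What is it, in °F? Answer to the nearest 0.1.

255.3°F

Let F be the Fahrenheit reading. The Rankine reading is R = 1·F + 459.67.
Require F + R = 970.3: (2)·F + 459.67 = 970.3.
F = (970.3 - 459.67) / (2) = 255.3.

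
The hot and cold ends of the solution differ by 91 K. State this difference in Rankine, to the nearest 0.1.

An interval of 1 K corresponds to 1.8°R.
91 × 1.8 = 163.8.

163.8°R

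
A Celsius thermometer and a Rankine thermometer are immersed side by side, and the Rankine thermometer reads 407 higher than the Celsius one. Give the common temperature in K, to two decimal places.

167.31 K

Let x be the Celsius reading; then the Rankine reading is 1.8·x + 491.67.
(1.8·x + 491.67) - x = 407  ⇒  (0.8)·x = -84.67  ⇒  x = -105.8375°C.
In kelvin: -105.8375 + 273.15 = 167.31 K.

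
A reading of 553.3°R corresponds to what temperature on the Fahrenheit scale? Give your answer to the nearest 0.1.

93.6°F

In Celsius: (553.3 - 491.67) × 5/9 = 34.2389°C.
In Fahrenheit: 34.2389 × 1.8 + 32 = 93.6°F.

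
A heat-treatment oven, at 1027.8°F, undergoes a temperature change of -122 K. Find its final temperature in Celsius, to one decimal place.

431.2°C

Initial temperature in Celsius: (1027.8 - 32) × 5/9 = 553.2222°C.
The 122 K change is an interval; Kelvin and Celsius degrees are the same size, so ΔC = -122°C.
Final Celsius temperature: 553.2222 - 122.0000 = 431.2222°C.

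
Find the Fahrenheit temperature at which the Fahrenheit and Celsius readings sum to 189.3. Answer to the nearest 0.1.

133.1°F

Let F be the Fahrenheit reading. The Celsius reading is C = 5/9·F - 17.7778.
Require F + C = 189.3: (14/9)·F - 17.7778 = 189.3.
F = (189.3 + 17.7778) / (14/9) = 133.1.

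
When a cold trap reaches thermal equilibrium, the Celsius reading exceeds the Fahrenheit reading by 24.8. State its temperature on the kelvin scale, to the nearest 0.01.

Let x be the Fahrenheit reading; then the Celsius reading is 5/9·x - 17.7778.
(5/9·x - 17.7778) - x = 24.8  ⇒  (-4/9)·x = 42.5778  ⇒  x = -95.8000°F.
In Celsius: (-95.8 - 32) × 5/9 = -71.0000°C.
In kelvin: -71.0000 + 273.15 = 202.15 K.

202.15 K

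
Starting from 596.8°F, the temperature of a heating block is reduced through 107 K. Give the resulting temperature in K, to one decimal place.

Initial temperature in Celsius: (596.8 - 32) × 5/9 = 313.7778°C.
The 107 K change is an interval; Kelvin and Celsius degrees are the same size, so ΔC = -107°C.
Final Celsius temperature: 313.7778 - 107.0000 = 206.7778°C.
In kelvin: 206.7778 + 273.15 = 479.9 K.

479.9 K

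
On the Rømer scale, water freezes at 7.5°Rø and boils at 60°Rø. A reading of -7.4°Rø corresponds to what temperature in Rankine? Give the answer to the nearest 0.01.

440.58°R

Linear interpolation between the fixed points: C = (-7.4 - 7.5) × 100 / (60 - 7.5) = -28.3810°C.
Then -28.3810 × 1.8 + 491.67 = 440.58°R.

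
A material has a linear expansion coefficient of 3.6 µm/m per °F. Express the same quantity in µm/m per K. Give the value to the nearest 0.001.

The quantity depends on a temperature interval, so only the ratio of degree sizes applies; the offset between the scales is irrelevant.
A change of 1 K is a change of 1.8°F, so per K the value is 3.6 × 1.8 = 6.480.

6.480 µm/m per K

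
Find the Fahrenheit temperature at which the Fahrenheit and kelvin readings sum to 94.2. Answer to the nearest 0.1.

-103.6°F

Let F be the Fahrenheit reading. The kelvin reading is K = 5/9·F + 255.372.
Require F + K = 94.2: (14/9)·F + 255.372 = 94.2.
F = (94.2 - 255.372) / (14/9) = -103.6.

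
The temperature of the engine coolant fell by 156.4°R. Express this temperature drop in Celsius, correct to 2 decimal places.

Only the scale ratio 5/9 matters for a change in temperature.
156.4 × 5/9 = 86.89.

86.89°C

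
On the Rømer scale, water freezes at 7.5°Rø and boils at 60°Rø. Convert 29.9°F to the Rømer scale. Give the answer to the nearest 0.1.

First in Celsius: (29.9 - 32) × 5/9 = -1.1667°C.
Linearly onto the Rømer scale: 7.5 + (-1.1667 / 100) × (60 - 7.5) = 6.9°Rø.

6.9°Rø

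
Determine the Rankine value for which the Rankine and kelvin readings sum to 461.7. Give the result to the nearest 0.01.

296.81°R

Let R be the Rankine reading. The kelvin reading is K = 5/9·R.
Require R + K = 461.7: (14/9)·R = 461.7.
R = (461.7) / (14/9) = 296.81.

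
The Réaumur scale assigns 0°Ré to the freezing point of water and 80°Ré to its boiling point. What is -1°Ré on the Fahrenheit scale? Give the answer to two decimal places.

29.75°F

Linear interpolation between the fixed points: C = (-1 - 0) × 100 / (80 - 0) = -1.2500°C.
Then -1.2500 × 1.8 + 32 = 29.75°F.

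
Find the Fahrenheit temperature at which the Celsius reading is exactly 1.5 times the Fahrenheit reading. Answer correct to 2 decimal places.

Let F be the Fahrenheit reading. The Celsius reading is C = 5/9·F - 17.7778.
Require C = 1.5·F: 5/9·F - 17.7778 = 1.5·F.
(-17/18)·F = 17.7778  ⇒  F = -18.82.

-18.82°F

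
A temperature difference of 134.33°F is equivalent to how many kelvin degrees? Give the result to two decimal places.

74.63 K

An interval of 1°F corresponds to 5/9 K.
134.33 × 5/9 = 74.63.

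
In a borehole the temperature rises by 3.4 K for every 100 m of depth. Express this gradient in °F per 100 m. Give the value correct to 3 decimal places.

The quantity depends on a temperature interval, so only the ratio of degree sizes applies; the offset between the scales is irrelevant.
A change of 1 K is a change of 1.8°F, so 3.4 × 1.8 = 6.120.

6.120 °F/100 m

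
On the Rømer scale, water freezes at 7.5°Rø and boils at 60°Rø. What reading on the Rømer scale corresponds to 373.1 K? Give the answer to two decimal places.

59.97°Rø

First in Celsius: 373.1 - 273.15 = 99.9500°C.
Linearly onto the Rømer scale: 7.5 + (99.9500 / 100) × (60 - 7.5) = 59.97°Rø.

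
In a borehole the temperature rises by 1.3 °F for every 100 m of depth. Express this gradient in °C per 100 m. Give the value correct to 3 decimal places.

0.722 °C/100 m

Since only a temperature interval is involved, the additive offset between the scales drops out.
A change of 1°F is a change of 5/9°C, so 1.3 × 5/9 = 0.722.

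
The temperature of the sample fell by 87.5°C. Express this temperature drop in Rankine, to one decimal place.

Only the scale ratio 1.8 matters for a change in temperature.
87.5 × 1.8 = 157.5.

157.5°R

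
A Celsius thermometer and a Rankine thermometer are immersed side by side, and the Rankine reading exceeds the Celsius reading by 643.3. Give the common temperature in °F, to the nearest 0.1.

373.2°F

Let x be the Celsius reading; then the Rankine reading is 1.8·x + 491.67.
(1.8·x + 491.67) - x = 643.3  ⇒  (0.8)·x = 151.63  ⇒  x = 189.5375°C.
In Fahrenheit: 189.5375 × 1.8 + 32 = 373.2°F.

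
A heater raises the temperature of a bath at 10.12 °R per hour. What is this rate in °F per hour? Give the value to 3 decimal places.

10.120 °F/hour

Since only a temperature interval is involved, the additive offset between the scales drops out.
A change of 1°R is a change of 1°F, so 10.12 × 1 = 10.120.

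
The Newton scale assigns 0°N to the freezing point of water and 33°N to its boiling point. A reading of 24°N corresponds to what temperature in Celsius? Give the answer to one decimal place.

Linear interpolation between the fixed points: C = (24 - 0) × 100 / (33 - 0) = 72.7273°C.

72.7°C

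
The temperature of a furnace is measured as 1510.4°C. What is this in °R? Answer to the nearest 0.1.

In Rankine: 1510.4000 × 1.8 + 491.67 = 3210.4°R.

3210.4°R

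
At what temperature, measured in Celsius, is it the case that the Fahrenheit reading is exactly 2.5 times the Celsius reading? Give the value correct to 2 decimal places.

Let C be the Celsius reading. The Fahrenheit reading is F = 1.8·C + 32.
Require F = 2.5·C: 1.8·C + 32 = 2.5·C.
(-0.7)·C = -32  ⇒  C = 45.71.

45.71°C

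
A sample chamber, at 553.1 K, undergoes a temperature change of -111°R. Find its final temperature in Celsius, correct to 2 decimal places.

Initial temperature in Celsius: 553.1 - 273.15 = 279.9500°C.
The 111°R change is an interval, so only the factor 5/9 applies: -111 × 5/9 = -61.6667°C.
Final Celsius temperature: 279.9500 - 61.6667 = 218.2833°C.

218.28°C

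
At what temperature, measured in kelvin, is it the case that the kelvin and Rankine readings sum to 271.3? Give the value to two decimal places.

Let K be the kelvin reading. The Rankine reading is R = 1.8·K.
Require K + R = 271.3: (2.8)·K = 271.3.
K = (271.3) / (2.8) = 96.89.

96.89 K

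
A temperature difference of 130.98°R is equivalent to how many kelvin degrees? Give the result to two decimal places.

72.77 K

Only the scale ratio 5/9 matters for a change in temperature.
130.98 × 5/9 = 72.77.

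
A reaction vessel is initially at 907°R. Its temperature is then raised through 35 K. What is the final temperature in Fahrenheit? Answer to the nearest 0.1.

Initial temperature in Celsius: (907 - 491.67) × 5/9 = 230.7389°C.
The 35 K change is an interval; Kelvin and Celsius degrees are the same size, so ΔC = +35°C.
Final Celsius temperature: 230.7389 + 35.0000 = 265.7389°C.
In Fahrenheit: 265.7389 × 1.8 + 32 = 510.3°F.

510.3°F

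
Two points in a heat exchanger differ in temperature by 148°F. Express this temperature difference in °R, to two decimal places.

Fahrenheit and Rankine degrees are the same size, so the interval is unchanged: 148.00.

148.00°R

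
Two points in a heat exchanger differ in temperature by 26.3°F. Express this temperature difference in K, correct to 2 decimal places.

For a temperature interval the offset drops out; only the factor 5/9 applies.
26.3 × 5/9 = 14.61.

14.61 K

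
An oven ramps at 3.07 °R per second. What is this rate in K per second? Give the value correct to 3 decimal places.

1.706 K/second

The quantity depends on a temperature interval, so only the ratio of degree sizes applies; the offset between the scales is irrelevant.
A change of 1°R is a change of 5/9 K, so 3.07 × 5/9 = 1.706.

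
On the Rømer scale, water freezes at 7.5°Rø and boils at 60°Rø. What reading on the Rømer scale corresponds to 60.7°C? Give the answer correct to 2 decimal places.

39.37°Rø

Linearly onto the Rømer scale: 7.5 + (60.7000 / 100) × (60 - 7.5) = 39.37°Rø.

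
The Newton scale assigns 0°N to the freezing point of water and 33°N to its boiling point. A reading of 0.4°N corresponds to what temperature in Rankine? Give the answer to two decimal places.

Linear interpolation between the fixed points: C = (0.4 - 0) × 100 / (33 - 0) = 1.2121°C.
Then 1.2121 × 1.8 + 491.67 = 493.85°R.

493.85°R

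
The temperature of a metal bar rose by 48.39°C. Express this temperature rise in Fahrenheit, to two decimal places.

87.10°F

For a temperature interval the offset drops out; only the factor 1.8 applies.
48.39 × 1.8 = 87.10.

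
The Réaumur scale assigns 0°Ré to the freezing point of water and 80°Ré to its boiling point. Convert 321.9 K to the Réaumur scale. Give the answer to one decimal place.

First in Celsius: 321.9 - 273.15 = 48.7500°C.
Linearly onto the Réaumur scale: 0 + (48.7500 / 100) × (80 - 0) = 39.0°Ré.

39.0°Ré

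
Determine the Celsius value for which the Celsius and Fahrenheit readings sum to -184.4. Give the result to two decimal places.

Let C be the Celsius reading. The Fahrenheit reading is F = 1.8·C + 32.
Require C + F = -184.4: (2.8)·C + 32 = -184.4.
C = (-184.4 - 32) / (2.8) = -77.29.

-77.29°C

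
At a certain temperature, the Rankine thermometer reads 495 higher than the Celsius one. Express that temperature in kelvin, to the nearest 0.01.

Let x be the Celsius reading; then the Rankine reading is 1.8·x + 491.67.
(1.8·x + 491.67) - x = 495  ⇒  (0.8)·x = 3.33  ⇒  x = 4.1625°C.
In kelvin: 4.1625 + 273.15 = 277.31 K.

277.31 K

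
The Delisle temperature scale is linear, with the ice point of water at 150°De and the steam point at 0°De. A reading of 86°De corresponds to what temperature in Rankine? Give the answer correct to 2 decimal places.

Linear interpolation between the fixed points: C = (86 - 150) × 100 / (0 - 150) = 42.6667°C.
Then 42.6667 × 1.8 + 491.67 = 568.47°R.

568.47°R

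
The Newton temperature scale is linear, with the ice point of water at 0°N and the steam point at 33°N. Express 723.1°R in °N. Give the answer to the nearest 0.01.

42.43°N

First in Celsius: (723.1 - 491.67) × 5/9 = 128.5722°C.
Linearly onto the Newton scale: 0 + (128.5722 / 100) × (33 - 0) = 42.43°N.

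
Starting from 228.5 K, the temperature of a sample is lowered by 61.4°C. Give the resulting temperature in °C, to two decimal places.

-106.05°C

Initial temperature in Celsius: 228.5 - 273.15 = -44.6500°C.
Final Celsius temperature: -44.6500 - 61.4000 = -106.0500°C.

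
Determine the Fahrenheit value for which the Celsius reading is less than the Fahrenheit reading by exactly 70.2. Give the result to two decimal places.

117.95°F

Let F be the Fahrenheit reading. The Celsius reading is C = 5/9·F - 17.7778.
Require C - F = -70.2: (-4/9)·F - 17.7778 = -70.2.
F = (-70.2 + 17.7778) / (-4/9) = 117.95.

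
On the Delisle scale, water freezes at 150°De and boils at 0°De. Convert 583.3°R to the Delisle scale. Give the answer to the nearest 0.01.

73.64°De

First in Celsius: (583.3 - 491.67) × 5/9 = 50.9056°C.
Linearly onto the Delisle scale: 150 + (50.9056 / 100) × (0 - 150) = 73.64°De.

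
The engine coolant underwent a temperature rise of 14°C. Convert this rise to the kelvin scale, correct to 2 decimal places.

Celsius and kelvin degrees are the same size, so the interval is unchanged: 14.00.

14.00 K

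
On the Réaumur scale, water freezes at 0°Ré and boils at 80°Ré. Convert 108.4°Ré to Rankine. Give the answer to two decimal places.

735.57°R

Linear interpolation between the fixed points: C = (108.4 - 0) × 100 / (80 - 0) = 135.5000°C.
Then 135.5000 × 1.8 + 491.67 = 735.57°R.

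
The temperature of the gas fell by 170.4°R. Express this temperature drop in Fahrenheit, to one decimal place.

Rankine and Fahrenheit degrees are the same size, so the interval is unchanged: 170.4.

170.4°F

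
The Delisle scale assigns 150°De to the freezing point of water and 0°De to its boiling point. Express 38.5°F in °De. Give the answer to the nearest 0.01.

First in Celsius: (38.5 - 32) × 5/9 = 3.6111°C.
Linearly onto the Delisle scale: 150 + (3.6111 / 100) × (0 - 150) = 144.58°De.

144.58°De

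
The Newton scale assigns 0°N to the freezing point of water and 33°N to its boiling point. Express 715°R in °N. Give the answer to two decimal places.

First in Celsius: (715 - 491.67) × 5/9 = 124.0722°C.
Linearly onto the Newton scale: 0 + (124.0722 / 100) × (33 - 0) = 40.94°N.

40.94°N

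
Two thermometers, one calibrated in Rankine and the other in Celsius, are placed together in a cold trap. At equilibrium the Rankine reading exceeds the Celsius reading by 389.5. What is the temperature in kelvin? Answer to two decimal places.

Let x be the Rankine reading; then the Celsius reading is 5/9·x - 273.15.
(5/9·x - 273.15) - x = -389.5  ⇒  (-4/9)·x = -116.35  ⇒  x = 261.7875°R.
In Celsius: (261.7875 - 491.67) × 5/9 = -127.7125°C.
In kelvin: -127.7125 + 273.15 = 145.44 K.

145.44 K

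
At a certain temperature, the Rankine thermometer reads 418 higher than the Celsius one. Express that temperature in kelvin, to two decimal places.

181.06 K

Let x be the Celsius reading; then the Rankine reading is 1.8·x + 491.67.
(1.8·x + 491.67) - x = 418  ⇒  (0.8)·x = -73.67  ⇒  x = -92.0875°C.
In kelvin: -92.0875 + 273.15 = 181.06 K.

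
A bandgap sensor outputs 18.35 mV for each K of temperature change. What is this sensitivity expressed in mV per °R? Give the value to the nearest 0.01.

10.19 mV per °R

Since only a temperature interval is involved, the additive offset between the scales drops out.
A change of 1°R is a change of 5/9 K, so per °R the value is 18.35 × 5/9 = 10.19.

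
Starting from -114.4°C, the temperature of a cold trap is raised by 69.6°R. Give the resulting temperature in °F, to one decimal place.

The 69.6°R change is an interval, so only the factor 5/9 applies: +69.6 × 5/9 = +38.6667°C.
Final Celsius temperature: -114.4000 + 38.6667 = -75.7333°C.
In Fahrenheit: -75.7333 × 1.8 + 32 = -104.3°F.

-104.3°F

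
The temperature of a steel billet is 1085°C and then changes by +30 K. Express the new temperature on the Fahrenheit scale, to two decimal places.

2039.00°F

The 30 K change is an interval; Kelvin and Celsius degrees are the same size, so ΔC = +30°C.
Final Celsius temperature: 1085.0000 + 30.0000 = 1115.0000°C.
In Fahrenheit: 1115.0000 × 1.8 + 32 = 2039.00°F.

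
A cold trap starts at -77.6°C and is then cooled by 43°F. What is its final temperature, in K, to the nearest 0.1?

171.7 K

The 43°F change is an interval, so only the factor 5/9 applies: -43 × 5/9 = -23.8889°C.
Final Celsius temperature: -77.6000 - 23.8889 = -101.4889°C.
In kelvin: -101.4889 + 273.15 = 171.7 K.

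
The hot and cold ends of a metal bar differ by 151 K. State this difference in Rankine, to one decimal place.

271.8°R

Only the scale ratio 1.8 matters for a change in temperature.
151 × 1.8 = 271.8.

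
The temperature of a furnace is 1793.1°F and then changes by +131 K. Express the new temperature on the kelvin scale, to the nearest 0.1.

Initial temperature in Celsius: (1793.1 - 32) × 5/9 = 978.3889°C.
The 131 K change is an interval; Kelvin and Celsius degrees are the same size, so ΔC = +131°C.
Final Celsius temperature: 978.3889 + 131.0000 = 1109.3889°C.
In kelvin: 1109.3889 + 273.15 = 1382.5 K.

1382.5 K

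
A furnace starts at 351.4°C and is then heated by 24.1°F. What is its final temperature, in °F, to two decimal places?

688.62°F

The 24.1°F change is an interval, so only the factor 5/9 applies: +24.1 × 5/9 = +13.3889°C.
Final Celsius temperature: 351.4000 + 13.3889 = 364.7889°C.
In Fahrenheit: 364.7889 × 1.8 + 32 = 688.62°F.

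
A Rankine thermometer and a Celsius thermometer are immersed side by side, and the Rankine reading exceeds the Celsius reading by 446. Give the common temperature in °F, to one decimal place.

Let x be the Rankine reading; then the Celsius reading is 5/9·x - 273.15.
(5/9·x - 273.15) - x = -446  ⇒  (-4/9)·x = -172.85  ⇒  x = 388.9125°R.
In Celsius: (388.9125 - 491.67) × 5/9 = -57.0875°C.
In Fahrenheit: -57.0875 × 1.8 + 32 = -70.8°F.

-70.8°F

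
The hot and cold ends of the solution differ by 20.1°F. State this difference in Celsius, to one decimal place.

For a temperature interval the offset drops out; only the factor 5/9 applies.
20.1 × 5/9 = 11.2.

11.2°C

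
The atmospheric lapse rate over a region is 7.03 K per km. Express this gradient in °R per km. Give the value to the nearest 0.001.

12.654 °R/km

The quantity depends on a temperature interval, so only the ratio of degree sizes applies; the offset between the scales is irrelevant.
A change of 1 K is a change of 1.8°R, so 7.03 × 1.8 = 12.654.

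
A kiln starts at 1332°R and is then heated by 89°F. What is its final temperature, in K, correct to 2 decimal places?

789.44 K

Initial temperature in Celsius: (1332 - 491.67) × 5/9 = 466.8500°C.
The 89°F change is an interval, so only the factor 5/9 applies: +89 × 5/9 = +49.4444°C.
Final Celsius temperature: 466.8500 + 49.4444 = 516.2944°C.
In kelvin: 516.2944 + 273.15 = 789.44 K.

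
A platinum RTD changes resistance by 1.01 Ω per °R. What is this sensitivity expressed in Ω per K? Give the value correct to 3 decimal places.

1.818 Ω per K

Since only a temperature interval is involved, the additive offset between the scales drops out.
A change of 1 K is a change of 1.8°R, so per K the value is 1.01 × 1.8 = 1.818.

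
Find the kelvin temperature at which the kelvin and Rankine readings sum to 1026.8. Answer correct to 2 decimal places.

366.71 K

Let K be the kelvin reading. The Rankine reading is R = 1.8·K.
Require K + R = 1026.8: (2.8)·K = 1026.8.
K = (1026.8) / (2.8) = 366.71.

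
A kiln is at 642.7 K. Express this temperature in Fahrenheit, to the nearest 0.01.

In Celsius: 642.7 - 273.15 = 369.5500°C.
In Fahrenheit: 369.5500 × 1.8 + 32 = 697.19°F.

697.19°F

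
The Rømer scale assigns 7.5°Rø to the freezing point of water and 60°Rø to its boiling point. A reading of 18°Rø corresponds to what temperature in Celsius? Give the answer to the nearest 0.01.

Linear interpolation between the fixed points: C = (18 - 7.5) × 100 / (60 - 7.5) = 20.0000°C.

20.00°C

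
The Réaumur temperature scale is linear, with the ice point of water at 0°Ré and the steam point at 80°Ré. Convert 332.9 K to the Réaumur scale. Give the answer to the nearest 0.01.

47.80°Ré

First in Celsius: 332.9 - 273.15 = 59.7500°C.
Linearly onto the Réaumur scale: 0 + (59.7500 / 100) × (80 - 0) = 47.80°Ré.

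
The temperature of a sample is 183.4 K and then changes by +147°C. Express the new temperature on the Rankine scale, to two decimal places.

Initial temperature in Celsius: 183.4 - 273.15 = -89.7500°C.
Final Celsius temperature: -89.7500 + 147.0000 = 57.2500°C.
In Rankine: 57.2500 × 1.8 + 491.67 = 594.72°R.

594.72°R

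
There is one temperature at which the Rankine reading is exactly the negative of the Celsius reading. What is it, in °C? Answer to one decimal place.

-175.6°C

Let C be the Celsius reading. The Rankine reading is R = 1.8·C + 491.67.
Require R = -1·C: 1.8·C + 491.67 = -1·C.
(2.8)·C = -491.67  ⇒  C = -175.6.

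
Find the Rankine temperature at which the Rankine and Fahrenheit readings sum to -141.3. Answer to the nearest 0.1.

Let R be the Rankine reading. The Fahrenheit reading is F = 1·R - 459.67.
Require R + F = -141.3: (2)·R - 459.67 = -141.3.
R = (-141.3 + 459.67) / (2) = 159.2.

159.2°R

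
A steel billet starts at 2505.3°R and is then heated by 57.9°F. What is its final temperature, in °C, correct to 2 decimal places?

1150.85°C

Initial temperature in Celsius: (2505.3 - 491.67) × 5/9 = 1118.6833°C.
The 57.9°F change is an interval, so only the factor 5/9 applies: +57.9 × 5/9 = +32.1667°C.
Final Celsius temperature: 1118.6833 + 32.1667 = 1150.8500°C.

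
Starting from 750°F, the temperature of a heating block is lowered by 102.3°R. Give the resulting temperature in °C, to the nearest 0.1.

342.1°C

Initial temperature in Celsius: (750 - 32) × 5/9 = 398.8889°C.
The 102.3°R change is an interval, so only the factor 5/9 applies: -102.3 × 5/9 = -56.8333°C.
Final Celsius temperature: 398.8889 - 56.8333 = 342.0556°C.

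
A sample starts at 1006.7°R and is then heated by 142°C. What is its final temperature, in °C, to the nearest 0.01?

428.13°C

Initial temperature in Celsius: (1006.7 - 491.67) × 5/9 = 286.1278°C.
Final Celsius temperature: 286.1278 + 142.0000 = 428.1278°C.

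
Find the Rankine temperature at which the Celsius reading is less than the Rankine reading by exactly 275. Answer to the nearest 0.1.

4.2°R

Let R be the Rankine reading. The Celsius reading is C = 5/9·R - 273.15.
Require C - R = -275: (-4/9)·R - 273.15 = -275.
R = (-275 + 273.15) / (-4/9) = 4.2.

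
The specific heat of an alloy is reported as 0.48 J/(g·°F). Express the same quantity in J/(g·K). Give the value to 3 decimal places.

The quantity depends on a temperature interval, so only the ratio of degree sizes applies; the offset between the scales is irrelevant.
A change of 1 K is a change of 1.8°F, so per K the value is 0.48 × 1.8 = 0.864.

0.864 J/(g·K)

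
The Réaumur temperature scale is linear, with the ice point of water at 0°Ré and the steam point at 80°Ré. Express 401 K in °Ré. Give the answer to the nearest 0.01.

102.28°Ré

First in Celsius: 401 - 273.15 = 127.8500°C.
Linearly onto the Réaumur scale: 0 + (127.8500 / 100) × (80 - 0) = 102.28°Ré.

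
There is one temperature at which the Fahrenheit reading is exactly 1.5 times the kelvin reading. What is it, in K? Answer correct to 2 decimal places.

Let K be the kelvin reading. The Fahrenheit reading is F = 1.8·K - 459.67.
Require F = 1.5·K: 1.8·K - 459.67 = 1.5·K.
(0.3)·K = 459.67  ⇒  K = 1532.23.

1532.23 K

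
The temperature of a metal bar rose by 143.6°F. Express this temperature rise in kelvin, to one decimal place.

79.8 K

Only the scale ratio 5/9 matters for a change in temperature.
143.6 × 5/9 = 79.8.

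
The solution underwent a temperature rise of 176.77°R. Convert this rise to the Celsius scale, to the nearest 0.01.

For a temperature interval the offset drops out; only the factor 5/9 applies.
176.77 × 5/9 = 98.21.

98.21°C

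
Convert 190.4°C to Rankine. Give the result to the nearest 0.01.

In Rankine: 190.4000 × 1.8 + 491.67 = 834.39°R.

834.39°R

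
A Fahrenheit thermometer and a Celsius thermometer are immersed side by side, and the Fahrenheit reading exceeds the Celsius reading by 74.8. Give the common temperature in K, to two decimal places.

Let x be the Fahrenheit reading; then the Celsius reading is 5/9·x - 17.7778.
(5/9·x - 17.7778) - x = -74.8  ⇒  (-4/9)·x = -57.0222  ⇒  x = 128.3000°F.
In Celsius: (128.3 - 32) × 5/9 = 53.5000°C.
In kelvin: 53.5000 + 273.15 = 326.65 K.

326.65 K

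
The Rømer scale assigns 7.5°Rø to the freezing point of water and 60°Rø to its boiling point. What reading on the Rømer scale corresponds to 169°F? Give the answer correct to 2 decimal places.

First in Celsius: (169 - 32) × 5/9 = 76.1111°C.
Linearly onto the Rømer scale: 7.5 + (76.1111 / 100) × (60 - 7.5) = 47.46°Rø.

47.46°Rø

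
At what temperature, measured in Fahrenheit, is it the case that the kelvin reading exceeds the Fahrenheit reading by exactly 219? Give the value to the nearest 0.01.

Let F be the Fahrenheit reading. The kelvin reading is K = 5/9·F + 255.372.
Require K - F = 219: (-4/9)·F + 255.372 = 219.
F = (219 - 255.372) / (-4/9) = 81.84.

81.84°F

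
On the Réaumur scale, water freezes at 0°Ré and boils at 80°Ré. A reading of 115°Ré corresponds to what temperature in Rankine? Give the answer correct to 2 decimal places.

Linear interpolation between the fixed points: C = (115 - 0) × 100 / (80 - 0) = 143.7500°C.
Then 143.7500 × 1.8 + 491.67 = 750.42°R.

750.42°R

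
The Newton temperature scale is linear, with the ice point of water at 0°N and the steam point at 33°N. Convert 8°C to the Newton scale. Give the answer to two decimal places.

2.64°N

Linearly onto the Newton scale: 0 + (8.0000 / 100) × (33 - 0) = 2.64°N.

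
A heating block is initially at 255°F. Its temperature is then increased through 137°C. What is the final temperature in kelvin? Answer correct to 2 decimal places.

534.04 K

Initial temperature in Celsius: (255 - 32) × 5/9 = 123.8889°C.
Final Celsius temperature: 123.8889 + 137.0000 = 260.8889°C.
In kelvin: 260.8889 + 273.15 = 534.04 K.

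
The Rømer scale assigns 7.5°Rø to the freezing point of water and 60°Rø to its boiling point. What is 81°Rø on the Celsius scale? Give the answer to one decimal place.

140.0°C

Linear interpolation between the fixed points: C = (81 - 7.5) × 100 / (60 - 7.5) = 140.0000°C.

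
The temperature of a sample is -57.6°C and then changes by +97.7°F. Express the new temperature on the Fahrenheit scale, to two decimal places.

The 97.7°F change is an interval, so only the factor 5/9 applies: +97.7 × 5/9 = +54.2778°C.
Final Celsius temperature: -57.6000 + 54.2778 = -3.3222°C.
In Fahrenheit: -3.3222 × 1.8 + 32 = 26.02°F.

26.02°F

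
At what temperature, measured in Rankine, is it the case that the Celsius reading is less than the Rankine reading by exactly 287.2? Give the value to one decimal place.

Let R be the Rankine reading. The Celsius reading is C = 5/9·R - 273.15.
Require C - R = -287.2: (-4/9)·R - 273.15 = -287.2.
R = (-287.2 + 273.15) / (-4/9) = 31.6.

31.6°R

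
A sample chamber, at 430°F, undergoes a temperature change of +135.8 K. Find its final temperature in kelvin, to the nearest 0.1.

Initial temperature in Celsius: (430 - 32) × 5/9 = 221.1111°C.
The 135.8 K change is an interval; Kelvin and Celsius degrees are the same size, so ΔC = +135.8°C.
Final Celsius temperature: 221.1111 + 135.8000 = 356.9111°C.
In kelvin: 356.9111 + 273.15 = 630.1 K.

630.1 K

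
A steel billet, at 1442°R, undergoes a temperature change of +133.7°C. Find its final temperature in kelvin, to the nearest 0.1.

Initial temperature in Celsius: (1442 - 491.67) × 5/9 = 527.9611°C.
Final Celsius temperature: 527.9611 + 133.7000 = 661.6611°C.
In kelvin: 661.6611 + 273.15 = 934.8 K.

934.8 K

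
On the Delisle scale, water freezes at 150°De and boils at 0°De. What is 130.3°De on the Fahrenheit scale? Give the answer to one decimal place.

55.6°F

Linear interpolation between the fixed points: C = (130.3 - 150) × 100 / (0 - 150) = 13.1333°C.
Then 13.1333 × 1.8 + 32 = 55.6°F.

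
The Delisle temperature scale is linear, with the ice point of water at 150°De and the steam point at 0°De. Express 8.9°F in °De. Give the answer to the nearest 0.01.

169.25°De

First in Celsius: (8.9 - 32) × 5/9 = -12.8333°C.
Linearly onto the Delisle scale: 150 + (-12.8333 / 100) × (0 - 150) = 169.25°De.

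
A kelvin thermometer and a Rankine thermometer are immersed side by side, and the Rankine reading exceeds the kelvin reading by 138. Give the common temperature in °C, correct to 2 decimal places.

Let x be the kelvin reading; then the Rankine reading is 1.8·x.
(1.8·x) - x = 138  ⇒  (0.8)·x = 138  ⇒  x = 172.5000 K.
In Celsius: 172.5 - 273.15 = -100.65°C.

-100.65°C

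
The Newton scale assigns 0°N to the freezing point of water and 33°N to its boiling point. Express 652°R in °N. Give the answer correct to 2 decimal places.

29.39°N

First in Celsius: (652 - 491.67) × 5/9 = 89.0722°C.
Linearly onto the Newton scale: 0 + (89.0722 / 100) × (33 - 0) = 29.39°N.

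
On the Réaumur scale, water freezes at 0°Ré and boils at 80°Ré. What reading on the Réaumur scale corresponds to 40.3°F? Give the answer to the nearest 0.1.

3.7°Ré

First in Celsius: (40.3 - 32) × 5/9 = 4.6111°C.
Linearly onto the Réaumur scale: 0 + (4.6111 / 100) × (80 - 0) = 3.7°Ré.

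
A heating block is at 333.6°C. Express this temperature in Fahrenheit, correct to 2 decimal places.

In Fahrenheit: 333.6000 × 1.8 + 32 = 632.48°F.

632.48°F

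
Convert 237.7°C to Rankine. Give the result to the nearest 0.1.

919.5°R

In Rankine: 237.7000 × 1.8 + 491.67 = 919.5°R.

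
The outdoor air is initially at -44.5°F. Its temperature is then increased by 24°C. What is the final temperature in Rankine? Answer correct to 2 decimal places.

458.37°R

Initial temperature in Celsius: (-44.5 - 32) × 5/9 = -42.5000°C.
Final Celsius temperature: -42.5000 + 24.0000 = -18.5000°C.
In Rankine: -18.5000 × 1.8 + 491.67 = 458.37°R.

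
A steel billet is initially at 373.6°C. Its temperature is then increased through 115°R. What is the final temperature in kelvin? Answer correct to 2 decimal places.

The 115°R change is an interval, so only the factor 5/9 applies: +115 × 5/9 = +63.8889°C.
Final Celsius temperature: 373.6000 + 63.8889 = 437.4889°C.
In kelvin: 437.4889 + 273.15 = 710.64 K.

710.64 K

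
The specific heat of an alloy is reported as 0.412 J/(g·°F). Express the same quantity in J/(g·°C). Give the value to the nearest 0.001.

0.742 J/(g·°C)

The quantity depends on a temperature interval, so only the ratio of degree sizes applies; the offset between the scales is irrelevant.
A change of 1°C is a change of 1.8°F, so per °C the value is 0.412 × 1.8 = 0.742.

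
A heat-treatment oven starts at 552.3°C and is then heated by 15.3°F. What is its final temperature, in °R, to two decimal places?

The 15.3°F change is an interval, so only the factor 5/9 applies: +15.3 × 5/9 = +8.5000°C.
Final Celsius temperature: 552.3000 + 8.5000 = 560.8000°C.
In Rankine: 560.8000 × 1.8 + 491.67 = 1501.11°R.

1501.11°R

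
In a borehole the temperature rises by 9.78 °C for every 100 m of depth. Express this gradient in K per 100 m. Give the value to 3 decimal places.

Since only a temperature interval is involved, the additive offset between the scales drops out.
A change of 1°C is a change of 1 K, so 9.78 × 1 = 9.780.

9.780 K/100 m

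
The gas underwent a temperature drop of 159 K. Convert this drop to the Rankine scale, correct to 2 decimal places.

For a temperature interval the offset drops out; only the factor 1.8 applies.
159 × 1.8 = 286.20.

286.20°R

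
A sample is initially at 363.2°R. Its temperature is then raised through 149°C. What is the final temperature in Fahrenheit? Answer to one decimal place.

171.7°F

Initial temperature in Celsius: (363.2 - 491.67) × 5/9 = -71.3722°C.
Final Celsius temperature: -71.3722 + 149.0000 = 77.6278°C.
In Fahrenheit: 77.6278 × 1.8 + 32 = 171.7°F.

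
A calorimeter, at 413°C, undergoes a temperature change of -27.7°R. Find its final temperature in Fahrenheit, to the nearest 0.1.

The 27.7°R change is an interval, so only the factor 5/9 applies: -27.7 × 5/9 = -15.3889°C.
Final Celsius temperature: 413.0000 - 15.3889 = 397.6111°C.
In Fahrenheit: 397.6111 × 1.8 + 32 = 747.7°F.

747.7°F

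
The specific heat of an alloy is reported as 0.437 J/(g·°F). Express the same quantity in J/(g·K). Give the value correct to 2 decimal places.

0.79 J/(g·K)

The quantity depends on a temperature interval, so only the ratio of degree sizes applies; the offset between the scales is irrelevant.
A change of 1 K is a change of 1.8°F, so per K the value is 0.437 × 1.8 = 0.79.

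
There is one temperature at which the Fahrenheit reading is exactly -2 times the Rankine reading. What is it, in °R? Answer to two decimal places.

153.22°R

Let R be the Rankine reading. The Fahrenheit reading is F = 1·R - 459.67.
Require F = -2·R: 1·R - 459.67 = -2·R.
(3)·R = 459.67  ⇒  R = 153.22.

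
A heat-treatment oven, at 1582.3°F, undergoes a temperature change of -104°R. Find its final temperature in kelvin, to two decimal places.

1076.65 K

Initial temperature in Celsius: (1582.3 - 32) × 5/9 = 861.2778°C.
The 104°R change is an interval, so only the factor 5/9 applies: -104 × 5/9 = -57.7778°C.
Final Celsius temperature: 861.2778 - 57.7778 = 803.5000°C.
In kelvin: 803.5000 + 273.15 = 1076.65 K.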